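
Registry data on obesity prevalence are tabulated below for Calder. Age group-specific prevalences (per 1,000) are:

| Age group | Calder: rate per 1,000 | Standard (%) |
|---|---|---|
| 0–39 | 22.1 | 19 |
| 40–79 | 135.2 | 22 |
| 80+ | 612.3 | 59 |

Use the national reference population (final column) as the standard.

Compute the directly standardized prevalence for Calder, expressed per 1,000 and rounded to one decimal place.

Standard weights: 0.19, 0.22, 0.59.
Standardized rate: 0.1900×22.1 + 0.2200×135.2 + 0.5900×612.3 = 395.2000 per 1,000.

395.2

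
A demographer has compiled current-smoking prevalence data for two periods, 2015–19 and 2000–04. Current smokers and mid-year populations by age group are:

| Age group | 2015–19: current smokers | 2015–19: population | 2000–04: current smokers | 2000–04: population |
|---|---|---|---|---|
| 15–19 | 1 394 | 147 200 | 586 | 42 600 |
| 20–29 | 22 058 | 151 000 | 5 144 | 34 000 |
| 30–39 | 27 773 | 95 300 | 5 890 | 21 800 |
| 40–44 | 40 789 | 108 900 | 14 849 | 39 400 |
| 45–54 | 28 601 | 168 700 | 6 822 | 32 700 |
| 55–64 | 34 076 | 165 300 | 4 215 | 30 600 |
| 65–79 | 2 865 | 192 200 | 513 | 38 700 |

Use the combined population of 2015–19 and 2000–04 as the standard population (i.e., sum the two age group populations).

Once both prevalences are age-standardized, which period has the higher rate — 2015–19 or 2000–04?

Age-specific rates per 1 000 for 2015–19: 9.470, 146.079, 291.427, 374.555, 169.538, 206.146, 14.906.
For 2000–04: 13.756, 151.294, 270.183, 376.878, 208.624, 137.745, 13.256.
Combined standard total = 1 268 400; weights = 0.1496, 0.1459, 0.0923, 0.1169, 0.1588, 0.1544, 0.1820.
2015–19: 0.1496×9.470 + 0.1459×146.079 + 0.0923×291.427 + 0.1169×374.555 + 0.1588×169.538 + 0.1544×206.146 + 0.1820×14.906 = 154.8924 per 1 000.
2000–04: 0.1496×13.756 + 0.1459×151.294 + 0.0923×270.183 + 0.1169×376.878 + 0.1588×208.624 + 0.1544×137.745 + 0.1820×13.256 = 149.9461 per 1 000.
The crude rates (153.18 vs 158.54) would put 2000–04 higher, but that reflects its age composition; once standardized to a common age structure, 2015–19 has the higher underlying rate.

2015–19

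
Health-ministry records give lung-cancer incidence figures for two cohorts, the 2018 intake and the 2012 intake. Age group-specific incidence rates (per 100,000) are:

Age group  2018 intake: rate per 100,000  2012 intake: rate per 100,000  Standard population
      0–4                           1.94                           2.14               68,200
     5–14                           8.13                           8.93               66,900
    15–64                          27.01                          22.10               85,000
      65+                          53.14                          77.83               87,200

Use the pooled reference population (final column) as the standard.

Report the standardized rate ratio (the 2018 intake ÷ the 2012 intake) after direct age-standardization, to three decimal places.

0.808

Standard total = 307,300; weights = 0.2219, 0.2177, 0.2766, 0.2838.
The 2018 intake: 0.2219×1.94 + 0.2177×8.13 + 0.2766×27.01 + 0.2838×53.14 = 24.7506 per 100,000.
The 2012 intake: 0.2219×2.14 + 0.2177×8.93 + 0.2766×22.10 + 0.2838×77.83 = 30.6171 per 100,000.
Ratio = 24.7506 ÷ 30.6171 = 0.80839.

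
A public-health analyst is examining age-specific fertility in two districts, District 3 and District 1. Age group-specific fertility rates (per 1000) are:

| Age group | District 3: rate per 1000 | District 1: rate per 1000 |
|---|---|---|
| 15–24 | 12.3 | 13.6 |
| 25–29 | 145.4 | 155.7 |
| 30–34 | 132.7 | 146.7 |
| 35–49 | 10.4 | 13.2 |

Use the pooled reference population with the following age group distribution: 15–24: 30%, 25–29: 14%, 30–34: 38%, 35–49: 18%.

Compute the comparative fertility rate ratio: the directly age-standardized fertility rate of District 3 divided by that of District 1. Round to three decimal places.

Standard weights: 0.30, 0.14, 0.38, 0.18.
District 3: 0.3000×12.3 + 0.1400×145.4 + 0.3800×132.7 + 0.1800×10.4 = 76.3440 per 1000.
District 1: 0.3000×13.6 + 0.1400×155.7 + 0.3800×146.7 + 0.1800×13.2 = 84.0000 per 1000.
Ratio = 76.3440 ÷ 84.0000 = 0.90886.

0.909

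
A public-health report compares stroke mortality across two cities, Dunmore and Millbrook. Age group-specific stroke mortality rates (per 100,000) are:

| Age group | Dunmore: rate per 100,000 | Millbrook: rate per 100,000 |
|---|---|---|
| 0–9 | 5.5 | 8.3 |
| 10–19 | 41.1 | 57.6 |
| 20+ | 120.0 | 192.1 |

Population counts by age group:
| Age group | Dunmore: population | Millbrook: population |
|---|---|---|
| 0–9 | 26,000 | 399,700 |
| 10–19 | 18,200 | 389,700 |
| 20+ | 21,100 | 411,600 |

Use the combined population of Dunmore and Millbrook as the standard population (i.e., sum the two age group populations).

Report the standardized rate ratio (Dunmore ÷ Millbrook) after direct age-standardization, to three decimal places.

Combined standard total = 1,266,300; weights = 0.3362, 0.3221, 0.3417.
Dunmore: 0.3362×5.5 + 0.3221×41.1 + 0.3417×120.0 = 56.0926 per 100,000.
Millbrook: 0.3362×8.3 + 0.3221×57.6 + 0.3417×192.1 = 86.9857 per 100,000.
Ratio = 56.0926 ÷ 86.9857 = 0.64485.

0.645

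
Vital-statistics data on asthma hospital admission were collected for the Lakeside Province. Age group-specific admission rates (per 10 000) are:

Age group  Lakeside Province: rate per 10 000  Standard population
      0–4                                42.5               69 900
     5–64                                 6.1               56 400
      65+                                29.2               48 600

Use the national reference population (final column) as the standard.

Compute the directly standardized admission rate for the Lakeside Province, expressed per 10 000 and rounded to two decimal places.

27.07

Standard total = 174 900; weights = 0.3997, 0.3225, 0.2779.
Standardized rate: 0.3997×42.5 + 0.3225×6.1 + 0.2779×29.2 = 27.0664 per 10 000.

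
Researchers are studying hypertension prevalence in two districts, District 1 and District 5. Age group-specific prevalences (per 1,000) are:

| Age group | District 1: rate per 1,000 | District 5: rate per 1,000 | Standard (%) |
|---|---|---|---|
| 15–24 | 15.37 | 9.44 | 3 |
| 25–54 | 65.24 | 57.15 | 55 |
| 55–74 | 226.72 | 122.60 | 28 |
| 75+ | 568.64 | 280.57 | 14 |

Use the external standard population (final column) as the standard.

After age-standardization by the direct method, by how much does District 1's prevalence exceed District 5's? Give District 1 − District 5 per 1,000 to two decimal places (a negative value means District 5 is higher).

Standard weights: 0.03, 0.55, 0.28, 0.14.
District 1: 0.0300×15.37 + 0.5500×65.24 + 0.2800×226.72 + 0.1400×568.64 = 179.4343 per 1,000.
District 5: 0.0300×9.44 + 0.5500×57.15 + 0.2800×122.60 + 0.1400×280.57 = 105.3235 per 1,000.
Difference = 179.4343 − 105.3235 = 74.1108.

74.11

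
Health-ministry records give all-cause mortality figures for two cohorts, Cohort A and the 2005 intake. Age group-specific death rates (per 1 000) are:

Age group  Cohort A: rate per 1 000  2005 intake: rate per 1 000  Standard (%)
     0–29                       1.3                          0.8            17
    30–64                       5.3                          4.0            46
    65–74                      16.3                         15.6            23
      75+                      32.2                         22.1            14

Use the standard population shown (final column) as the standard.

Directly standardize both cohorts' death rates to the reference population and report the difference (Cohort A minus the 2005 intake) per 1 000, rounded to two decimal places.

2.26

Standard weights: 0.17, 0.46, 0.23, 0.14.
Cohort A: 0.1700×1.3 + 0.4600×5.3 + 0.2300×16.3 + 0.1400×32.2 = 10.9160 per 1 000.
The 2005 intake: 0.1700×0.8 + 0.4600×4.0 + 0.2300×15.6 + 0.1400×22.1 = 8.6580 per 1 000.
Difference = 10.9160 − 8.6580 = 2.2580.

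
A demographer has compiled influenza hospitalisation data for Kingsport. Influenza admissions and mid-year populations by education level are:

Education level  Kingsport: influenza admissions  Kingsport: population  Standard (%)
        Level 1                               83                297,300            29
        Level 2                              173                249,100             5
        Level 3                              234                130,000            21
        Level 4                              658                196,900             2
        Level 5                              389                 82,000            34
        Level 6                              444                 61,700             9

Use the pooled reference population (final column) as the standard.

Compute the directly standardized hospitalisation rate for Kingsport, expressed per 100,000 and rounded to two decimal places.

Education-specific rates per 100,000 for Kingsport: 27.92, 69.45, 180.00, 334.18, 474.39, 719.61.
Standard weights: 0.29, 0.05, 0.21, 0.02, 0.34, 0.09.
Standardized rate: 0.2900×27.92 + 0.0500×69.45 + 0.2100×180.00 + 0.0200×334.18 + 0.3400×474.39 + 0.0900×719.61 = 282.1100 per 100,000.

282.11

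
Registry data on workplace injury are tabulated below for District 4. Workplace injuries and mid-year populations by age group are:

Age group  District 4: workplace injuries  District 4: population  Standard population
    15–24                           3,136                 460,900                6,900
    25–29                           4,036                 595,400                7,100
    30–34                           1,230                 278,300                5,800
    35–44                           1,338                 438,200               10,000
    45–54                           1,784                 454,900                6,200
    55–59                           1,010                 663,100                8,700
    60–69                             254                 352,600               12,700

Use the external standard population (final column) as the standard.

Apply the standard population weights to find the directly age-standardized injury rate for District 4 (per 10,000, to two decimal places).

34.49

Age-specific rates per 10,000 for District 4: 68.04, 67.79, 44.20, 30.53, 39.22, 15.23, 7.20.
Standard total = 57,400; weights = 0.1202, 0.1237, 0.1010, 0.1742, 0.1080, 0.1516, 0.2213.
Standardized rate: 0.1202×68.04 + 0.1237×67.79 + 0.1010×44.20 + 0.1742×30.53 + 0.1080×39.22 + 0.1516×15.23 + 0.2213×7.20 = 34.4877 per 10,000.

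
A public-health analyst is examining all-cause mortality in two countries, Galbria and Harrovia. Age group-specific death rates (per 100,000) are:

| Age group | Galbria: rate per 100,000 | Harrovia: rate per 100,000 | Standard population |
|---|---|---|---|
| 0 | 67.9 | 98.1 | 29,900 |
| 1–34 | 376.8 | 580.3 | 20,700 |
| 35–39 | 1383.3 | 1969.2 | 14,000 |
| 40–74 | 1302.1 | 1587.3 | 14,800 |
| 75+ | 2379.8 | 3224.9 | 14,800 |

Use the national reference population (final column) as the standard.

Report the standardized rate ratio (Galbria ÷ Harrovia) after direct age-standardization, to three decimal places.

0.736

Standard total = 94,200; weights = 0.3174, 0.2197, 0.1486, 0.1571, 0.1571.
Galbria: 0.3174×67.9 + 0.2197×376.8 + 0.1486×1383.3 + 0.1571×1302.1 + 0.1571×2379.8 = 888.4107 per 100,000.
Harrovia: 0.3174×98.1 + 0.2197×580.3 + 0.1486×1969.2 + 0.1571×1587.3 + 0.1571×3224.9 = 1207.3754 per 100,000.
Ratio = 888.4107 ÷ 1207.3754 = 0.73582.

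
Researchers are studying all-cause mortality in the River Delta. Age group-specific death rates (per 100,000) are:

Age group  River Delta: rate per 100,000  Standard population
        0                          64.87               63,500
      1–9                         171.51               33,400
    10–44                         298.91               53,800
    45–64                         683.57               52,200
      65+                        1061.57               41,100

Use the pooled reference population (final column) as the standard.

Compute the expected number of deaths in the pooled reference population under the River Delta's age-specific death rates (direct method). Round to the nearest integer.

Expected deaths = Σ (standard pop × age-specific rate ÷ 100,000)
= 63,500×64.87/100,000 + 33,400×171.51/100,000 + 53,800×298.91/100,000 + 52,200×683.57/100,000 + 41,100×1061.57/100,000
= 41.19 + 57.28 + 160.81 + 356.82 + 436.31 = 1052.42.

1052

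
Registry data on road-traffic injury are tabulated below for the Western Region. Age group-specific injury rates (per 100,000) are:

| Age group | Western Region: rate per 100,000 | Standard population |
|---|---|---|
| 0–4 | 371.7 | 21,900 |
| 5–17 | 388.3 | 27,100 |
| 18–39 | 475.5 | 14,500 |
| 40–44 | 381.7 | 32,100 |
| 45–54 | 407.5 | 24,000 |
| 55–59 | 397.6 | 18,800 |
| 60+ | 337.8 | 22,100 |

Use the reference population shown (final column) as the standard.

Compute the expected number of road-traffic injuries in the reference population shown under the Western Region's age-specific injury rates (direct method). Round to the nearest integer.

625

Expected road-traffic injuries = Σ (standard pop × age-specific rate ÷ 100,000)
= 21,900×371.7/100,000 + 27,100×388.3/100,000 + 14,500×475.5/100,000 + 32,100×381.7/100,000 + 24,000×407.5/100,000 + 18,800×397.6/100,000 + 22,100×337.8/100,000
= 81.40 + 105.23 + 68.95 + 122.53 + 97.80 + 74.75 + 74.65 = 625.31.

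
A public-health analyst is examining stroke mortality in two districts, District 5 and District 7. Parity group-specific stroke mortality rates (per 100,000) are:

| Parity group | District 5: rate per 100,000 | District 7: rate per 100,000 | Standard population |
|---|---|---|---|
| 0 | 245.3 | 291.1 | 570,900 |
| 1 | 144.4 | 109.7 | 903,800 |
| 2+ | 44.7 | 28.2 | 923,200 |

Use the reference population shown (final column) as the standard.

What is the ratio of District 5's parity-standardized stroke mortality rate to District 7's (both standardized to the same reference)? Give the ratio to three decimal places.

1.070

Standard total = 2,397,900; weights = 0.2381, 0.3769, 0.3850.
District 5: 0.2381×245.3 + 0.3769×144.4 + 0.3850×44.7 = 130.0378 per 100,000.
District 7: 0.2381×291.1 + 0.3769×109.7 + 0.3850×28.2 = 121.5105 per 100,000.
Ratio = 130.0378 ÷ 121.5105 = 1.07018.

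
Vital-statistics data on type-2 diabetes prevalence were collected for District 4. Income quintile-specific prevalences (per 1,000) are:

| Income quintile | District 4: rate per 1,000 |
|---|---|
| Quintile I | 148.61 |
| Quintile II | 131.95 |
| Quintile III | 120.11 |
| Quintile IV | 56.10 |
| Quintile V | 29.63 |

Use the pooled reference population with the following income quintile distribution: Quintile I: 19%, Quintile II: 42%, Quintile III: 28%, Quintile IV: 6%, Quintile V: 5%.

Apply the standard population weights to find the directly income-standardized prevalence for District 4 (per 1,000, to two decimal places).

Standard weights: 0.19, 0.42, 0.28, 0.06, 0.05.
Standardized rate: 0.1900×148.61 + 0.4200×131.95 + 0.2800×120.11 + 0.0600×56.10 + 0.0500×29.63 = 122.1332 per 1,000.

122.13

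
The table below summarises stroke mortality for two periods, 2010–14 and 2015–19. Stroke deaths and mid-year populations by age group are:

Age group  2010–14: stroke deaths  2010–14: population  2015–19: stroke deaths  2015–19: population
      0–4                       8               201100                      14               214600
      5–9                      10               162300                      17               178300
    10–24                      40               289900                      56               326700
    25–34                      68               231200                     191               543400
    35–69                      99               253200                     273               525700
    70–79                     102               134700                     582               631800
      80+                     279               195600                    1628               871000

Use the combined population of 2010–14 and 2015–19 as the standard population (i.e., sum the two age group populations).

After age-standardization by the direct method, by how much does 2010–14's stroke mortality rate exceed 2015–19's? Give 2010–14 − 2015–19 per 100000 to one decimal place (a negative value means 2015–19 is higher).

Age-specific rates per 100000 for 2010–14: 3.98, 6.16, 13.80, 29.41, 39.10, 75.72, 142.64.
For 2015–19: 6.52, 9.53, 17.14, 35.15, 51.93, 92.12, 186.91.
Combined standard total = 4759500; weights = 0.0873, 0.0716, 0.1296, 0.1627, 0.1637, 0.1610, 0.2241.
2010–14: 0.0873×3.98 + 0.0716×6.16 + 0.1296×13.80 + 0.1627×29.41 + 0.1637×39.10 + 0.1610×75.72 + 0.2241×142.64 = 57.9214 per 100000.
2015–19: 0.0873×6.52 + 0.0716×9.53 + 0.1296×17.14 + 0.1627×35.15 + 0.1637×51.93 + 0.1610×92.12 + 0.2241×186.91 = 74.4137 per 100000.
Difference = 57.9214 − 74.4137 = -16.4923.

-16.5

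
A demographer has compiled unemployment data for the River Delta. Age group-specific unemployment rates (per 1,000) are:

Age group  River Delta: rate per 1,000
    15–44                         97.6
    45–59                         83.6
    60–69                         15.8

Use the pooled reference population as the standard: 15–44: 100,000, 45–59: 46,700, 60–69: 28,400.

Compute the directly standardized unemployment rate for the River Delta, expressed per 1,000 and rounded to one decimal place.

Standard total = 175,100; weights = 0.5711, 0.2667, 0.1622.
Standardized rate: 0.5711×97.6 + 0.2667×83.6 + 0.1622×15.8 = 80.5987 per 1,000.

80.6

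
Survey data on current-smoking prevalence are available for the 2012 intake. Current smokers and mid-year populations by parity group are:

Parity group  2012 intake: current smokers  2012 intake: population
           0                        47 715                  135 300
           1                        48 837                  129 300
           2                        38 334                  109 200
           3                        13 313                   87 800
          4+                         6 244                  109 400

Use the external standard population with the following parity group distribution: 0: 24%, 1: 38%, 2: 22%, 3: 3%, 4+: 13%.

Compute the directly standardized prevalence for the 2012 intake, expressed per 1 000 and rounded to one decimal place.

317.4

Parity-specific rates per 1 000 for the 2012 intake: 352.661, 377.703, 351.044, 151.629, 57.075.
Standard weights: 0.24, 0.38, 0.22, 0.03, 0.13.
Standardized rate: 0.2400×352.661 + 0.3800×377.703 + 0.2200×351.044 + 0.0300×151.629 + 0.1300×57.075 = 317.3640 per 1 000.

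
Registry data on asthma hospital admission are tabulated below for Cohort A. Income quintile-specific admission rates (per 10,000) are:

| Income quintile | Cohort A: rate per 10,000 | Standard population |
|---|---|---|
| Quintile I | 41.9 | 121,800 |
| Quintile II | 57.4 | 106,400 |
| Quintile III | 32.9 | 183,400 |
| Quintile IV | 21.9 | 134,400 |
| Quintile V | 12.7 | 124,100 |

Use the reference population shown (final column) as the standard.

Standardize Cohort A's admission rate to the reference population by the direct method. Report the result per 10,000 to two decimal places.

Standard total = 670,100; weights = 0.1818, 0.1588, 0.2737, 0.2006, 0.1852.
Standardized rate: 0.1818×41.9 + 0.1588×57.4 + 0.2737×32.9 + 0.2006×21.9 + 0.1852×12.7 = 32.4788 per 10,000.

32.48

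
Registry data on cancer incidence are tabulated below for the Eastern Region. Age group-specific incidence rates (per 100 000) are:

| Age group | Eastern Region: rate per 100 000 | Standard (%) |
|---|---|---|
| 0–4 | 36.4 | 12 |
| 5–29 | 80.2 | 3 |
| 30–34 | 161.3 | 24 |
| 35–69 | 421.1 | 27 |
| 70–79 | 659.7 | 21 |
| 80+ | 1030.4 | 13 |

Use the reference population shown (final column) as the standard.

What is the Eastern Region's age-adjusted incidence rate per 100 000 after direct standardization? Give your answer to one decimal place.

431.7

Standard weights: 0.12, 0.03, 0.24, 0.27, 0.21, 0.13.
Standardized rate: 0.1200×36.4 + 0.0300×80.2 + 0.2400×161.3 + 0.2700×421.1 + 0.2100×659.7 + 0.1300×1030.4 = 431.6720 per 100 000.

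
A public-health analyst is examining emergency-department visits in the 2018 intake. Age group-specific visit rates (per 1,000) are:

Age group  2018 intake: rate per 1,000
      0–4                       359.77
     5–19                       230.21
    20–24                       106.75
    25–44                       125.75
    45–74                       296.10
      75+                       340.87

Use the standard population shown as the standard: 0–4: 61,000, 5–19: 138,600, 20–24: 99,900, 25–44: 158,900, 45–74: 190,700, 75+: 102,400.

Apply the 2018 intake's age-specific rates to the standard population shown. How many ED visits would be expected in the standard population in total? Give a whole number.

175870

Expected ED visits = Σ (standard pop × age-specific rate ÷ 1,000)
= 61,000×359.77/1,000 + 138,600×230.21/1,000 + 99,900×106.75/1,000 + 158,900×125.75/1,000 + 190,700×296.10/1,000 + 102,400×340.87/1,000
= 21945.97 + 31907.11 + 10664.33 + 19981.67 + 56466.27 + 34905.09 = 175870.43.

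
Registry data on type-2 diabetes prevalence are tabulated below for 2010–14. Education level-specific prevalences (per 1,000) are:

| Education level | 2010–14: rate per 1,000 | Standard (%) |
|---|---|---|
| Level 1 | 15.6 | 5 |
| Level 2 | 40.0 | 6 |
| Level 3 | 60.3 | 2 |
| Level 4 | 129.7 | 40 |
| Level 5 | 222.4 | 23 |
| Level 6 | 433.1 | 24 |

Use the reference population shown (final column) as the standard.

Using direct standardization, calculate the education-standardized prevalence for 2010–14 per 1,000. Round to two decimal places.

211.36

Standard weights: 0.05, 0.06, 0.02, 0.40, 0.23, 0.24.
Standardized rate: 0.0500×15.6 + 0.0600×40.0 + 0.0200×60.3 + 0.4000×129.7 + 0.2300×222.4 + 0.2400×433.1 = 211.3620 per 1,000.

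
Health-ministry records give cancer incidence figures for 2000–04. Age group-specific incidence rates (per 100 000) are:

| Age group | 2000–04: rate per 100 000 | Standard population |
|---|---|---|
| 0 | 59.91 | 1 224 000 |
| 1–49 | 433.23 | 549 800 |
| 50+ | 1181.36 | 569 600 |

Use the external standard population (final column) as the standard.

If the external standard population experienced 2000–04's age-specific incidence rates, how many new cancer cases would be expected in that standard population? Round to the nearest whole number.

Expected new cancer cases = Σ (standard pop × age-specific rate ÷ 100 000)
= 1 224 000×59.91/100 000 + 549 800×433.23/100 000 + 569 600×1181.36/100 000
= 733.30 + 2381.90 + 6729.03 = 9844.22.

9844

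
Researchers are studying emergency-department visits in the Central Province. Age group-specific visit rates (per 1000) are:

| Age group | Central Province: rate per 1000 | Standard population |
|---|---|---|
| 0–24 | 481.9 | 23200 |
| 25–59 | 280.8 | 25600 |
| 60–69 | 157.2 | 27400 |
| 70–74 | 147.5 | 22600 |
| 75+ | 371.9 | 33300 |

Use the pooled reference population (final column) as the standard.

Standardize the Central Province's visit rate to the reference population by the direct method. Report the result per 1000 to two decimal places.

290.64

Standard total = 132100; weights = 0.1756, 0.1938, 0.2074, 0.1711, 0.2521.
Standardized rate: 0.1756×481.9 + 0.1938×280.8 + 0.2074×157.2 + 0.1711×147.5 + 0.2521×371.9 = 290.6405 per 1000.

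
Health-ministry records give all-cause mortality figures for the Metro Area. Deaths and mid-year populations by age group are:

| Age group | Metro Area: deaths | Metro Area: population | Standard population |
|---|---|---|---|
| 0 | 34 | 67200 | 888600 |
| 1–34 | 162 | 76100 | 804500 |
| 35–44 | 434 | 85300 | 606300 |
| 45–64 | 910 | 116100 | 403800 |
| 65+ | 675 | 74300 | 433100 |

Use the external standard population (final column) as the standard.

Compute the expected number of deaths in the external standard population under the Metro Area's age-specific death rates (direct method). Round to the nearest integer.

Age-specific rates per 100000 for the Metro Area: 50.60, 212.88, 508.79, 783.81, 908.48.
Expected deaths = Σ (standard pop × age-specific rate ÷ 100000)
= 888600×50.60/100000 + 804500×212.88/100000 + 606300×508.79/100000 + 403800×783.81/100000 + 433100×908.48/100000
= 449.59 + 1712.60 + 3084.81 + 3165.01 + 3934.62 = 12346.64.

12347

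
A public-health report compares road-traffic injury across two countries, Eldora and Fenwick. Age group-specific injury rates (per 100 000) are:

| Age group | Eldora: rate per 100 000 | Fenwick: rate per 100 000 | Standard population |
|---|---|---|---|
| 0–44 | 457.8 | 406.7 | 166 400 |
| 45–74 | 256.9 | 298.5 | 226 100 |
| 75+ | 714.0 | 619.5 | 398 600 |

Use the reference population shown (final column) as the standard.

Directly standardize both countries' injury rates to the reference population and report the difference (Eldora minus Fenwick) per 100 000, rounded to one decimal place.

46.5

Standard total = 791 100; weights = 0.2103, 0.2858, 0.5039.
Eldora: 0.2103×457.8 + 0.2858×256.9 + 0.5039×714.0 = 529.4696 per 100 000.
Fenwick: 0.2103×406.7 + 0.2858×298.5 + 0.5039×619.5 = 482.9964 per 100 000.
Difference = 529.4696 − 482.9964 = 46.4732.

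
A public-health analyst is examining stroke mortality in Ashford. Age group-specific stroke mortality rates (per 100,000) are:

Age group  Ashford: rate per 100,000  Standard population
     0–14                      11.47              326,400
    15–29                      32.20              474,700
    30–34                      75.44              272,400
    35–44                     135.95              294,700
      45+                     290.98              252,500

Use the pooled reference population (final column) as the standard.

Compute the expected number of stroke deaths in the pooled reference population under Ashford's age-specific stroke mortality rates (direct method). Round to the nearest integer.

1531

Expected stroke deaths = Σ (standard pop × age-specific rate ÷ 100,000)
= 326,400×11.47/100,000 + 474,700×32.20/100,000 + 272,400×75.44/100,000 + 294,700×135.95/100,000 + 252,500×290.98/100,000
= 37.44 + 152.85 + 205.50 + 400.64 + 734.72 = 1531.16.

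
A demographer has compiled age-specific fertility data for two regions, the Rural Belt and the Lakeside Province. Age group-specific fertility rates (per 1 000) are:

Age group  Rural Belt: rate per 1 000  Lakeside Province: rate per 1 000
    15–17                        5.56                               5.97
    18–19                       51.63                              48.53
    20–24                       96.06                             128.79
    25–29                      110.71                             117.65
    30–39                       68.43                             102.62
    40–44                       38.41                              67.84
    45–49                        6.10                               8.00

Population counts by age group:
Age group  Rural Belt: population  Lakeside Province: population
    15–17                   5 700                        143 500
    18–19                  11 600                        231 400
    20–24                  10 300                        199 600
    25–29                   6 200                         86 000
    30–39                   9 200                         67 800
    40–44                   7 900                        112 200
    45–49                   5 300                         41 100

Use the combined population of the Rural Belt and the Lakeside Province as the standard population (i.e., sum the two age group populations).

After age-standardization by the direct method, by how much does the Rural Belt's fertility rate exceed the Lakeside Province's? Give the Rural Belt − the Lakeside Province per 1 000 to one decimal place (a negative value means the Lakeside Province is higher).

Combined standard total = 937 800; weights = 0.1591, 0.2591, 0.2238, 0.0983, 0.0821, 0.1281, 0.0495.
The Rural Belt: 0.1591×5.56 + 0.2591×51.63 + 0.2238×96.06 + 0.0983×110.71 + 0.0821×68.43 + 0.1281×38.41 + 0.0495×6.10 = 57.4870 per 1 000.
The Lakeside Province: 0.1591×5.97 + 0.2591×48.53 + 0.2238×128.79 + 0.0983×117.65 + 0.0821×102.62 + 0.1281×67.84 + 0.0495×8.00 = 71.4272 per 1 000.
Difference = 57.4870 − 71.4272 = -13.9402.

-13.9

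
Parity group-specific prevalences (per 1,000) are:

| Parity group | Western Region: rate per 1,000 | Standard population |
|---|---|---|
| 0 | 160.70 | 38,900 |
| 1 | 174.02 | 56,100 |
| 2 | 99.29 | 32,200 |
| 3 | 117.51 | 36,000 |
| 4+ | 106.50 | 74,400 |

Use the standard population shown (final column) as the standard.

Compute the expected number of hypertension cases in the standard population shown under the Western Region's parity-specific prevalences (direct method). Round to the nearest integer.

Expected hypertension cases = Σ (standard pop × parity-specific rate ÷ 1,000)
= 38,900×160.70/1,000 + 56,100×174.02/1,000 + 32,200×99.29/1,000 + 36,000×117.51/1,000 + 74,400×106.50/1,000
= 6251.23 + 9762.52 + 3197.14 + 4230.36 + 7923.60 = 31364.85.

31365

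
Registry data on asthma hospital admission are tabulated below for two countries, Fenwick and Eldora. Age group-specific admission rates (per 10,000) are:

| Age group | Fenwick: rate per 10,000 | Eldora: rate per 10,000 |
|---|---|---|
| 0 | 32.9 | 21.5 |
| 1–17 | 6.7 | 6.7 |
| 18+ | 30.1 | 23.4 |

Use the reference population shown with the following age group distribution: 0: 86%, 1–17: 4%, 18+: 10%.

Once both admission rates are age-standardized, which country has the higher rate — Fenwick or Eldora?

Standard weights: 0.86, 0.04, 0.10.
Fenwick: 0.8600×32.9 + 0.0400×6.7 + 0.1000×30.1 = 31.5720 per 10,000.
Eldora: 0.8600×21.5 + 0.0400×6.7 + 0.1000×23.4 = 21.0980 per 10,000.

Fenwick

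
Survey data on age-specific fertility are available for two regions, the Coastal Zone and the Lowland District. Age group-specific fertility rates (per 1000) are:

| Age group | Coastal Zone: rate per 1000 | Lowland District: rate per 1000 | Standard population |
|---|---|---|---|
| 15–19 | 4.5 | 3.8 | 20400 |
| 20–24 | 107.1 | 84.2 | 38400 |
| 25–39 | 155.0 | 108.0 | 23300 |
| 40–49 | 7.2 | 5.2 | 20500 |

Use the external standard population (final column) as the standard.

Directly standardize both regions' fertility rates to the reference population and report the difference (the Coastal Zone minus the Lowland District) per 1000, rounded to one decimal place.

Standard total = 102600; weights = 0.1988, 0.3743, 0.2271, 0.1998.
The Coastal Zone: 0.1988×4.5 + 0.3743×107.1 + 0.2271×155.0 + 0.1998×7.2 = 77.6173 per 1000.
The Lowland District: 0.1988×3.8 + 0.3743×84.2 + 0.2271×108.0 + 0.1998×5.2 = 57.8343 per 1000.
Difference = 77.6173 − 57.8343 = 19.7830.

19.8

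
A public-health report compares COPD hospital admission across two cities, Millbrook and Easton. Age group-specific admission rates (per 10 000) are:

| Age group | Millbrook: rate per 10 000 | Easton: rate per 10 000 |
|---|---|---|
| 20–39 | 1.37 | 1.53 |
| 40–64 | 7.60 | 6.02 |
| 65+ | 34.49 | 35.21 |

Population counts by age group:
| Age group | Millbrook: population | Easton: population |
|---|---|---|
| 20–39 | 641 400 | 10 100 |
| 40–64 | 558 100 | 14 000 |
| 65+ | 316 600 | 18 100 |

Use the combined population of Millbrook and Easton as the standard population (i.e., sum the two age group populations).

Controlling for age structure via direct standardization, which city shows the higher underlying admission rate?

Millbrook

Combined standard total = 1 558 300; weights = 0.4181, 0.3671, 0.2148.
Millbrook: 0.4181×1.37 + 0.3671×7.60 + 0.2148×34.49 = 10.7709 per 10 000.
Easton: 0.4181×1.53 + 0.3671×6.02 + 0.2148×35.21 = 10.4124 per 10 000.
The crude rates (10.58 vs 17.47) would put Easton higher, but that reflects its age composition; once standardized to a common age structure, Millbrook has the higher underlying rate.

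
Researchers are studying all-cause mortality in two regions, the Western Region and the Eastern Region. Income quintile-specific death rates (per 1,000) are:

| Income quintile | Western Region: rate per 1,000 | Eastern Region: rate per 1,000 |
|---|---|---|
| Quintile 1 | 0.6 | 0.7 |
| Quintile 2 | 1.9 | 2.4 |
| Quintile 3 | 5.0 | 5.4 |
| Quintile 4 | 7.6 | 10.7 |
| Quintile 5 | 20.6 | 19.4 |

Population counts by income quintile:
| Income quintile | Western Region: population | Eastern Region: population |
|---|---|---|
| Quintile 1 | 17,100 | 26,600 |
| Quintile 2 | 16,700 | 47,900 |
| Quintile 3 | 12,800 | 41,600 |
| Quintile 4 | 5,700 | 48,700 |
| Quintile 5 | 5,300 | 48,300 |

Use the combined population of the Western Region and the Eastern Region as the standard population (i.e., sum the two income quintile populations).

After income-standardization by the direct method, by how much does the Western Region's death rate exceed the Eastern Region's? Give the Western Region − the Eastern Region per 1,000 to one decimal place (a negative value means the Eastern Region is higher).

Combined standard total = 270,700; weights = 0.1614, 0.2386, 0.2010, 0.2010, 0.1980.
The Western Region: 0.1614×0.6 + 0.2386×1.9 + 0.2010×5.0 + 0.2010×7.6 + 0.1980×20.6 = 7.1613 per 1,000.
The Eastern Region: 0.1614×0.7 + 0.2386×2.4 + 0.2010×5.4 + 0.2010×10.7 + 0.1980×19.4 = 7.7625 per 1,000.
Difference = 7.1613 − 7.7625 = -0.6012.

-0.6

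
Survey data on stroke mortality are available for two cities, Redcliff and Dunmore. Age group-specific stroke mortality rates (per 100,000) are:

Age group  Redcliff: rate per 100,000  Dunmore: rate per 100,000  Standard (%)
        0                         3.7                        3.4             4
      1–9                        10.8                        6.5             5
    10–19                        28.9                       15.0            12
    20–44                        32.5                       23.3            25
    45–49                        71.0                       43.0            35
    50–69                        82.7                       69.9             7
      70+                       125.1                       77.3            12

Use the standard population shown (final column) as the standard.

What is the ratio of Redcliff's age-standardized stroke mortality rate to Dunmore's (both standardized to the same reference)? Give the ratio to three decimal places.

Standard weights: 0.04, 0.05, 0.12, 0.25, 0.35, 0.07, 0.12.
Redcliff: 0.0400×3.7 + 0.0500×10.8 + 0.1200×28.9 + 0.2500×32.5 + 0.3500×71.0 + 0.0700×82.7 + 0.1200×125.1 = 57.9320 per 100,000.
Dunmore: 0.0400×3.4 + 0.0500×6.5 + 0.1200×15.0 + 0.2500×23.3 + 0.3500×43.0 + 0.0700×69.9 + 0.1200×77.3 = 37.3050 per 100,000.
Ratio = 57.9320 ÷ 37.3050 = 1.55293.

1.553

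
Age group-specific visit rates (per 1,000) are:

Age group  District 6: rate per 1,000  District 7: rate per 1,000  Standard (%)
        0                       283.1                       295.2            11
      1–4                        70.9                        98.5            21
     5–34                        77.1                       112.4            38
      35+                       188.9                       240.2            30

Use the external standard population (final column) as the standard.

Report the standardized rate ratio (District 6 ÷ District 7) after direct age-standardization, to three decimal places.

0.786

Standard weights: 0.11, 0.21, 0.38, 0.30.
District 6: 0.1100×283.1 + 0.2100×70.9 + 0.3800×77.1 + 0.3000×188.9 = 131.9980 per 1,000.
District 7: 0.1100×295.2 + 0.2100×98.5 + 0.3800×112.4 + 0.3000×240.2 = 167.9290 per 1,000.
Ratio = 131.9980 ÷ 167.9290 = 0.78603.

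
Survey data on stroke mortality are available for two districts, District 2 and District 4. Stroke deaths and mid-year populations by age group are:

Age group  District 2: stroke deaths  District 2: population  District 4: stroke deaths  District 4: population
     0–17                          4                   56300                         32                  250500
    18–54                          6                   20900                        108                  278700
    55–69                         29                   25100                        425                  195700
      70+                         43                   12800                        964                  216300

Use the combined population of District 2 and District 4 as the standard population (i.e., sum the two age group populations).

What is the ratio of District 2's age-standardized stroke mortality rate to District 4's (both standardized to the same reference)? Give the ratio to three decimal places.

0.684

Age-specific rates per 100000 for District 2: 7.10, 28.71, 115.54, 335.94.
For District 4: 12.77, 38.75, 217.17, 445.68.
Combined standard total = 1056300; weights = 0.2904, 0.2836, 0.2090, 0.2169.
District 2: 0.2904×7.10 + 0.2836×28.71 + 0.2090×115.54 + 0.2169×335.94 = 107.2184 per 100000.
District 4: 0.2904×12.77 + 0.2836×38.75 + 0.2090×217.17 + 0.2169×445.68 = 156.7592 per 100000.
Ratio = 107.2184 ÷ 156.7592 = 0.68397.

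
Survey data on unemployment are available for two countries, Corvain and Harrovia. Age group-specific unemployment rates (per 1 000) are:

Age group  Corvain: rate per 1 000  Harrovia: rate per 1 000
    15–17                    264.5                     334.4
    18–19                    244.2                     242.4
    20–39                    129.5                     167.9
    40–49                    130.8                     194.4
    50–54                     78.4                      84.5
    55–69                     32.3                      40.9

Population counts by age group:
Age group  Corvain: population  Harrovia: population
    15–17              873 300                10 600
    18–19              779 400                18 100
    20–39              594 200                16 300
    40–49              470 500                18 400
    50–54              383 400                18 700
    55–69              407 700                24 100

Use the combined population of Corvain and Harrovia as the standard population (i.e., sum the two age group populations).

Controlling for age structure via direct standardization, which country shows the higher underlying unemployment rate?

Combined standard total = 3 614 700; weights = 0.2445, 0.2206, 0.1689, 0.1353, 0.1112, 0.1195.
Corvain: 0.2445×264.5 + 0.2206×244.2 + 0.1689×129.5 + 0.1353×130.8 + 0.1112×78.4 + 0.1195×32.3 = 170.6976 per 1 000.
Harrovia: 0.2445×334.4 + 0.2206×242.4 + 0.1689×167.9 + 0.1353×194.4 + 0.1112×84.5 + 0.1195×40.9 = 204.1866 per 1 000.
The crude rates (171.88 vs 158.30) would put Corvain higher, but that reflects its age composition; once standardized to a common age structure, Harrovia has the higher underlying rate.

Harrovia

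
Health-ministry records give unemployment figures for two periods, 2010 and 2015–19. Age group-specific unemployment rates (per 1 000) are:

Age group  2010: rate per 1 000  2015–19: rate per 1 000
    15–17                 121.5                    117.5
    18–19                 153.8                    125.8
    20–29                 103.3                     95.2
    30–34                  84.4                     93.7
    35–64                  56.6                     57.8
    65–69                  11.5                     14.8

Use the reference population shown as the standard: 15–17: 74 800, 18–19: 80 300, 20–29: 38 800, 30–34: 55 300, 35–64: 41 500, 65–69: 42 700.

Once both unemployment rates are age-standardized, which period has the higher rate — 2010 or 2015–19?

2010

Standard total = 333 400; weights = 0.2244, 0.2409, 0.1164, 0.1659, 0.1245, 0.1281.
2010: 0.2244×121.5 + 0.2409×153.8 + 0.1164×103.3 + 0.1659×84.4 + 0.1245×56.6 + 0.1281×11.5 = 98.8412 per 1 000.
2015–19: 0.2244×117.5 + 0.2409×125.8 + 0.1164×95.2 + 0.1659×93.7 + 0.1245×57.8 + 0.1281×14.8 = 92.3718 per 1 000.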